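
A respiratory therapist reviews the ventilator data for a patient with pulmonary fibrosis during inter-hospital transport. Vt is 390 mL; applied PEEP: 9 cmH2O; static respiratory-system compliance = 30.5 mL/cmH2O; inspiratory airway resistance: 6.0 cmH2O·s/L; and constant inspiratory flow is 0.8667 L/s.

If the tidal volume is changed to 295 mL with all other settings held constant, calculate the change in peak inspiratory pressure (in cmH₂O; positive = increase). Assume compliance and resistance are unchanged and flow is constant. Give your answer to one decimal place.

-3.1

PIP = Vt/C + R·V̇ + PEEP (constant-flow equation of motion).
Only the elastic term changes: ΔPIP = ΔVt / C = (295 − 390) / 30.5 = -3.115 cmH2O.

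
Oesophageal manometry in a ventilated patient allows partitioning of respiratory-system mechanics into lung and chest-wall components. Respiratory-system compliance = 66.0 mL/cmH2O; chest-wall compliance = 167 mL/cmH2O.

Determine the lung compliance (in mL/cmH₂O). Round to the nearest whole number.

109

1/CL = 1/Crs − 1/Ccw.
1/CL = 1/66.0 − 1/167 = 0.009163.
CL = 109.13 mL/cmH2O.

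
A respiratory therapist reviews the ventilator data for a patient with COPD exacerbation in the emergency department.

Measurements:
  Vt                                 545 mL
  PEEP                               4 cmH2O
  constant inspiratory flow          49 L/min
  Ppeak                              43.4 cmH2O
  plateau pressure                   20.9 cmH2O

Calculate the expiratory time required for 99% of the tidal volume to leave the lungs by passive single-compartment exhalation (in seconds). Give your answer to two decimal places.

4.09

Flow: 49 L/min ÷ 60 = 0.8167 L/s.
R = (PIP − Pplat)/V̇ = (43.4 − 20.9) / 0.8167 = 22.5/0.8167 = 27.55 cmH2O·s/L.
C = Vt/(Pplat − PEEP) = 545.0 / (20.9 − 4) = 545.0/16.9 = 32.249 mL/cmH2O.
τ = R × C = 27.55 × 0.03225 L/cmH2O = 0.8885 s.
t = −τ·ln(1 − 0.99) = −0.8885·ln(0.01) = 4.092 s.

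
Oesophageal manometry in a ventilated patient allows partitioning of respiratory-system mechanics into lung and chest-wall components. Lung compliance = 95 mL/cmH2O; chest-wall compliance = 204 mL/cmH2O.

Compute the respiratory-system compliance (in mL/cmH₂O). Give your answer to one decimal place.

Lung and chest wall are elastances in series: 1/Crs = 1/CL + 1/Ccw.
1/Crs = 1/95 + 1/204 = 0.01543.
Crs = 64.809 mL/cmH2O.

64.8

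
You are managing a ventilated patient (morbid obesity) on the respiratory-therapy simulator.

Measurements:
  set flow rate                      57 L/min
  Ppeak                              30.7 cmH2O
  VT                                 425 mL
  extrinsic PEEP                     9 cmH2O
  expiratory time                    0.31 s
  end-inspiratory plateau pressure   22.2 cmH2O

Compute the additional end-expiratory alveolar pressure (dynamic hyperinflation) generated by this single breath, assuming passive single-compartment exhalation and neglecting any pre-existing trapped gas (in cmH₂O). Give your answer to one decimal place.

Flow: 57 L/min ÷ 60 = 0.95 L/s.
R = (PIP − Pplat)/V̇ = (30.7 − 22.2) / 0.95 = 8.5/0.95 = 8.947 cmH2O·s/L.
C = Vt/(Pplat − PEEP) = 425.0 / (22.2 − 9) = 425.0/13.2 = 32.197 mL/cmH2O.
τ = R × C = 8.947 × 0.0322 L/cmH2O = 0.2881 s.
Fraction remaining = e^(−Te/τ) = e^(−0.31/0.2881) = 0.341; trapped volume = 425.0 × 0.341 = 144.93 mL.
Additional alveolar pressure from trapping ≈ V_trapped / C = 144.93 / 32.197 = 4.501 cmH2O.

4.5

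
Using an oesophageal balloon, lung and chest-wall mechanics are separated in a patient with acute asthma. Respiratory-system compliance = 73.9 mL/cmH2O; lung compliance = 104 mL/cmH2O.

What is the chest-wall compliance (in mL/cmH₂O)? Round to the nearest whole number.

255

1/Ccw = 1/Crs − 1/CL.
1/Ccw = 1/73.9 − 1/104 = 0.003916.
Ccw = 255.36 mL/cmH2O.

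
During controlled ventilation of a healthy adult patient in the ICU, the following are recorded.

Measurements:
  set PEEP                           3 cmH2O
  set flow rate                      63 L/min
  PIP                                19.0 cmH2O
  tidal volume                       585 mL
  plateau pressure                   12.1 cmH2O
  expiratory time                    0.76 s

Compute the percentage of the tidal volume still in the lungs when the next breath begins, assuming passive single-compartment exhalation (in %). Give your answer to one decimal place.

Flow: 63 L/min ÷ 60 = 1.05 L/s.
R = (PIP − Pplat)/V̇ = (19.0 − 12.1) / 1.05 = 6.9/1.05 = 6.571 cmH2O·s/L.
C = Vt/(Pplat − PEEP) = 585.0 / (12.1 − 3) = 585.0/9.1 = 64.286 mL/cmH2O.
τ = R × C = 6.571 × 0.06429 L/cmH2O = 0.4224 s.
Fraction remaining at end-expiration = e^(−Te/τ) = e^(−0.76/0.4224) = 0.1654 → 16.54%.

16.5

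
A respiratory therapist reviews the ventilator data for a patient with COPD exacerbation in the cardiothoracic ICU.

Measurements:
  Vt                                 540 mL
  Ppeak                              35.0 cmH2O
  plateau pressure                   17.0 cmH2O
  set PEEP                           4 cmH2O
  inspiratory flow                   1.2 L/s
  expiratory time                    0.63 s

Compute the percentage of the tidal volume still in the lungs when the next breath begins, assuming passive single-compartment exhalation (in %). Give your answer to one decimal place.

R = (PIP − Pplat)/V̇ = (35.0 − 17.0) / 1.2 = 18.0/1.2 = 15.0 cmH2O·s/L.
C = Vt/(Pplat − PEEP) = 540.0 / (17.0 − 4) = 540.0/13.0 = 41.538 mL/cmH2O.
τ = R × C = 15.0 × 0.04154 L/cmH2O = 0.6231 s.
Fraction remaining at end-expiration = e^(−Te/τ) = e^(−0.63/0.6231) = 0.3638 → 36.38%.

36.4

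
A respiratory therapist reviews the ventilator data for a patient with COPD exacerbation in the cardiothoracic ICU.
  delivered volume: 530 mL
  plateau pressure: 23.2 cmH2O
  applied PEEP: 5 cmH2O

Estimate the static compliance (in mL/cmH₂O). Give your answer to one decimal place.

29.1

Cstat = Vt / (Pplat − PEEP) = 530 / (23.2 − 5) = 530 / 18.2 = 29.121 mL/cmH2O.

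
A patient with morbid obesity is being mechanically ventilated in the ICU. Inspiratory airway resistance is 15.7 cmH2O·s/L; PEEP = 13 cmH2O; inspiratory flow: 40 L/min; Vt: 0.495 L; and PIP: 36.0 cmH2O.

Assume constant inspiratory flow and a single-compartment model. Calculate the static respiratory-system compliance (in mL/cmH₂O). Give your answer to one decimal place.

39.5

Flow: 40 L/min ÷ 60 = 0.6667 L/s.
Equation of motion (constant flow): PIP = Vt/C + R·V̇ + PEEP.
Vt/C = PIP − R·V̇ − PEEP = 36.0 − 15.7×0.6667 − 13 = 36.0 − 10.467 − 13 = 12.533 cmH2O.
C = Vt / 12.533 = 495 / 12.533 = 39.496 mL/cmH2O.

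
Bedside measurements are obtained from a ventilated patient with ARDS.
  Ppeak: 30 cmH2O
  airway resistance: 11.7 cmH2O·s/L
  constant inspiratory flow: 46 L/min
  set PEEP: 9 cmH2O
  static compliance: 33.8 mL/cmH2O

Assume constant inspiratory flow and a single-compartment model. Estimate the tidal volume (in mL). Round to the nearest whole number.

407

Flow: 46 L/min ÷ 60 = 0.7667 L/s.
Equation of motion (constant flow): PIP = Vt/C + R·V̇ + PEEP.
Vt/C = PIP − R·V̇ − PEEP = 30 − 8.97 − 9 = 12.03 cmH2O.
Vt = C × 12.03 = 33.8 × 12.03 = 406.61 mL.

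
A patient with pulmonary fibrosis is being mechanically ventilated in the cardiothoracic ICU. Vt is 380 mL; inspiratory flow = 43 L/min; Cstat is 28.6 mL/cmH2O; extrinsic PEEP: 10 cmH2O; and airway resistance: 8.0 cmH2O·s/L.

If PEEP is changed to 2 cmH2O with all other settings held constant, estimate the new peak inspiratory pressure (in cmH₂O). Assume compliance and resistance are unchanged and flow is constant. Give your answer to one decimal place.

21.0

Flow: 43 L/min ÷ 60 = 0.7167 L/s.
PIP = Vt/C + R·V̇ + PEEP (constant-flow equation of motion).
Only the baseline term changes: ΔPIP = ΔPEEP = 2 − 10 = -8.0 cmH2O.
Original PIP = 380/28.6 + 8.0×0.7167 + 10 = 29.02 cmH2O; new PIP = 29.02 + (-8.0) = 21.02 cmH2O.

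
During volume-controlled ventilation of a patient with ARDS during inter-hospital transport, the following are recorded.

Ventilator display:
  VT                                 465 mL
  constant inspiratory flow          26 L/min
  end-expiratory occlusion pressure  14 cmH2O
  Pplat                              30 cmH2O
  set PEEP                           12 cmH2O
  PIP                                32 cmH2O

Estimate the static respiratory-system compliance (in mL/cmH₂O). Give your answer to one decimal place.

29.1

End-expiratory occlusion gives total PEEP = 14 cmH2O (intrinsic PEEP = 14 − 12 = 2). Use total PEEP for the elastic gradient.
Cstat = Vt / (Pplat − PEEPtotal) = 465 / (30 − 14) = 465 / 16.0 = 29.063 mL/cmH2O.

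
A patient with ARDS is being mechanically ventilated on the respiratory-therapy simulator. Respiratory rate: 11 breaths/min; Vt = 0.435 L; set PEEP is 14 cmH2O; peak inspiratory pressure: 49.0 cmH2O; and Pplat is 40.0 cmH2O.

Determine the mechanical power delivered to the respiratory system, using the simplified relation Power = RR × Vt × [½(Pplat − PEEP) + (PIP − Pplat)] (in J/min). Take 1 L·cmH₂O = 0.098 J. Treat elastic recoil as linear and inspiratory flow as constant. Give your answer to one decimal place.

Per-breath work = Vt × [½(Pplat−PEEP) + (PIP−Pplat)] = 0.435 × [0.5×26.0 + 9.0] = 0.435 × 22.0 = 9.57 L·cmH2O.
Power = 11 × 9.57 = 105.27 L·cmH2O/min.
× 0.098 J/(L·cmH2O) → 10.316 J/min.

10.3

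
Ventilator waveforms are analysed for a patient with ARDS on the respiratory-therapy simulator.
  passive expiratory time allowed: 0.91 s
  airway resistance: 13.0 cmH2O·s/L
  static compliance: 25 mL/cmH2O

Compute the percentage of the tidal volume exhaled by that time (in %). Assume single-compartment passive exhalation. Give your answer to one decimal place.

93.9

τ = R × C = 13.0 × 25 mL/cmH2O = 13.0 × 0.025 L/cmH2O = 0.325 s.
Passive exhalation: V(t)/V₀ = e^(−t/τ) = e^(−0.91/0.325) = 0.06081.
Fraction exhaled = 1 − 0.06081 = 0.9392 → 93.92%.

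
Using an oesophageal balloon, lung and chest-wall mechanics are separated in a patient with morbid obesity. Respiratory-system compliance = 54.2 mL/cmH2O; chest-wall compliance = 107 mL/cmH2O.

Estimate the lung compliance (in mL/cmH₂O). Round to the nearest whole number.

110

1/CL = 1/Crs − 1/Ccw.
1/CL = 1/54.2 − 1/107 = 0.009104.
CL = 109.84 mL/cmH2O.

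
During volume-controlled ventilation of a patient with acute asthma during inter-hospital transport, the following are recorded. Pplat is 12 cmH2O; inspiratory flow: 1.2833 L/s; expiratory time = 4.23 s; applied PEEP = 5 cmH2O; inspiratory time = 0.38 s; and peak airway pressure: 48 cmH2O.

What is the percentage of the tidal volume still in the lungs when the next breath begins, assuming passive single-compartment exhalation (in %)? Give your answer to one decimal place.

11.5

Vt = flow × Ti = 1.2833 L/s × 0.38 s × 1000 mL/L = 487.65 mL.
R = (PIP − Pplat)/V̇ = (48 − 12) / 1.2833 = 36.0/1.2833 = 28.053 cmH2O·s/L.
C = Vt/(Pplat − PEEP) = 487.65 / (12 − 5) = 487.65/7.0 = 69.664 mL/cmH2O.
τ = R × C = 28.053 × 0.06966 L/cmH2O = 1.954 s.
Fraction remaining at end-expiration = e^(−Te/τ) = e^(−4.23/1.954) = 0.1148 → 11.48%.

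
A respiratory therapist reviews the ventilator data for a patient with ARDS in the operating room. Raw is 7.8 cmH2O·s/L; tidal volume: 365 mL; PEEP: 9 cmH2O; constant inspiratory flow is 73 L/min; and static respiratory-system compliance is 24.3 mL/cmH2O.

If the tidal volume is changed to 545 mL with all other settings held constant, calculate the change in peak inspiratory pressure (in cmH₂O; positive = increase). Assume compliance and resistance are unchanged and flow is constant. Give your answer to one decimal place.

7.4

PIP = Vt/C + R·V̇ + PEEP (constant-flow equation of motion).
Only the elastic term changes: ΔPIP = ΔVt / C = (545 − 365) / 24.3 = 7.407 cmH2O.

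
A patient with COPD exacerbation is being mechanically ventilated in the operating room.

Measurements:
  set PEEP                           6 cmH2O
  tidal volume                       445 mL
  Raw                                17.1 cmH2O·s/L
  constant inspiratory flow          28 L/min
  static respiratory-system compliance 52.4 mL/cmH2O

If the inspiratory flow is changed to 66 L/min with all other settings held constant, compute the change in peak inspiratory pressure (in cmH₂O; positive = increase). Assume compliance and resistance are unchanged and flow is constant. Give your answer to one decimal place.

10.8

Flow: 28 L/min ÷ 60 = 0.4667 L/s.
New flow: 66 L/min ÷ 60 = 1.1 L/s.
PIP = Vt/C + R·V̇ + PEEP (constant-flow equation of motion).
Only the resistive term changes: ΔPIP = R × ΔV̇ = 17.1 × (1.1 − 0.4667) = 17.1 × 0.6333 = 10.829 cmH2O.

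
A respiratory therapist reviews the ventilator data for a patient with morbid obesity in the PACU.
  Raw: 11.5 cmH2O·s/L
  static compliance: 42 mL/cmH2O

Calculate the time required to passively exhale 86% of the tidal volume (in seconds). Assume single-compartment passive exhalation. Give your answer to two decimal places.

τ = R × C = 11.5 × 42 mL/cmH2O = 11.5 × 0.042 L/cmH2O = 0.483 s.
Exhaled fraction f = 1 − e^(−t/τ) → t = −τ·ln(1 − f) = −0.483·ln(0.14) = 0.9496 s.

0.95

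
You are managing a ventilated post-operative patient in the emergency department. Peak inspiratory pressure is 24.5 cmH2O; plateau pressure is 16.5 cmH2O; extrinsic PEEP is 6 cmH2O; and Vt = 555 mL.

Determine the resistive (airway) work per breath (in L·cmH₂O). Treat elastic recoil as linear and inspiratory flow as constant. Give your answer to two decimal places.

4.44

With constant inspiratory flow the resistive pressure is constant at PIP − Pplat = 24.5 − 16.5 = 8.0 cmH2O, so resistive work = 8.0 × 0.555 = 4.44 L·cmH2O.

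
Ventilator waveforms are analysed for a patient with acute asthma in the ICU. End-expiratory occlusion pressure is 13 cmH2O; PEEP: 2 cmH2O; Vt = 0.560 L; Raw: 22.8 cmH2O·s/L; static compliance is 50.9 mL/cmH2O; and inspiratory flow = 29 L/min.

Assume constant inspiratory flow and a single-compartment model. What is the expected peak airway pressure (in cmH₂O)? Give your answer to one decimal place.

35.0

Flow: 29 L/min ÷ 60 = 0.4833 L/s.
Total PEEP = 13 cmH2O (set 2 + intrinsic 11); this is the baseline alveolar pressure.
Equation of motion (constant flow): PIP = Vt/C + R·V̇ + PEEP.
PIP = 560/50.9 + 22.8×0.4833 + 13 = 11.002 + 11.019 + 13 = 35.021 cmH2O.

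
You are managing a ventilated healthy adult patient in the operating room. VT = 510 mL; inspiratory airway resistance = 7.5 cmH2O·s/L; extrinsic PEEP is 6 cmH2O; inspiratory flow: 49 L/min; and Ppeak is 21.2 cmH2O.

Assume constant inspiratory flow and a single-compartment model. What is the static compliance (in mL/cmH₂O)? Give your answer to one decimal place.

Flow: 49 L/min ÷ 60 = 0.8167 L/s.
Equation of motion (constant flow): PIP = Vt/C + R·V̇ + PEEP.
Vt/C = PIP − R·V̇ − PEEP = 21.2 − 7.5×0.8167 − 6 = 21.2 − 6.125 − 6 = 9.075 cmH2O.
C = Vt / 9.075 = 510 / 9.075 = 56.198 mL/cmH2O.

56.2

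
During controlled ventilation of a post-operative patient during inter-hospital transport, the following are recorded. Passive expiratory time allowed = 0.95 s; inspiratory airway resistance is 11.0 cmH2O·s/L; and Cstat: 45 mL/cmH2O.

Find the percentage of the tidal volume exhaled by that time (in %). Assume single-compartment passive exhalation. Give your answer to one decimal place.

τ = R × C = 11.0 × 45 mL/cmH2O = 11.0 × 0.045 L/cmH2O = 0.495 s.
Passive exhalation: V(t)/V₀ = e^(−t/τ) = e^(−0.95/0.495) = 0.1467.
Fraction exhaled = 1 − 0.1467 = 0.8533 → 85.33%.

85.3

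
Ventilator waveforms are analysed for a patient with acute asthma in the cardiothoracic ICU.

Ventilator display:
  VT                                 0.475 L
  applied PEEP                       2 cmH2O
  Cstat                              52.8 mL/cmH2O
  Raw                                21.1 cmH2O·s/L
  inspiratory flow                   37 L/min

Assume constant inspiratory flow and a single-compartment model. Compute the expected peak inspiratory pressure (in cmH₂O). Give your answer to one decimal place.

24.0

Flow: 37 L/min ÷ 60 = 0.6167 L/s.
Equation of motion (constant flow): PIP = Vt/C + R·V̇ + PEEP.
PIP = 475/52.8 + 21.1×0.6167 + 2 = 8.996 + 13.012 + 2 = 24.008 cmH2O.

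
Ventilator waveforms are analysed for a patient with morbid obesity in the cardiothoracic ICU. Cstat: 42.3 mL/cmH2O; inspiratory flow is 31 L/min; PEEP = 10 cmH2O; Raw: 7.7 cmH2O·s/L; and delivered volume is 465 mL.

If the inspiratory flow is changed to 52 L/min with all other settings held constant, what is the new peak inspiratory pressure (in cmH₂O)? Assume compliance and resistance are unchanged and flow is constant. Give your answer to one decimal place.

Flow: 31 L/min ÷ 60 = 0.5167 L/s.
New flow: 52 L/min ÷ 60 = 0.8667 L/s.
PIP = Vt/C + R·V̇ + PEEP (constant-flow equation of motion).
Only the resistive term changes: ΔPIP = R × ΔV̇ = 7.7 × (0.8667 − 0.5167) = 7.7 × 0.35 = 2.695 cmH2O.
Original PIP = 465/42.3 + 7.7×0.5167 + 10 = 24.971 cmH2O; new PIP = 24.971 + (2.695) = 27.666 cmH2O.

27.7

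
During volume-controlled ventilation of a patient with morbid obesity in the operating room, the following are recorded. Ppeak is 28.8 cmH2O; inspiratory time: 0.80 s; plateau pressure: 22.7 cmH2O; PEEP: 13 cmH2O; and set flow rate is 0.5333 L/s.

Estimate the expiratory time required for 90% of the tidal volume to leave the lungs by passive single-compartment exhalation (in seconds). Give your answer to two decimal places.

Vt = flow × Ti = 0.5333 L/s × 0.80 s × 1000 mL/L = 426.64 mL.
R = (PIP − Pplat)/V̇ = (28.8 − 22.7) / 0.5333 = 6.1/0.5333 = 11.438 cmH2O·s/L.
C = Vt/(Pplat − PEEP) = 426.64 / (22.7 − 13) = 426.64/9.7 = 43.984 mL/cmH2O.
τ = R × C = 11.438 × 0.04398 L/cmH2O = 0.503 s.
t = −τ·ln(1 − 0.90) = −0.503·ln(0.1) = 1.158 s.

1.16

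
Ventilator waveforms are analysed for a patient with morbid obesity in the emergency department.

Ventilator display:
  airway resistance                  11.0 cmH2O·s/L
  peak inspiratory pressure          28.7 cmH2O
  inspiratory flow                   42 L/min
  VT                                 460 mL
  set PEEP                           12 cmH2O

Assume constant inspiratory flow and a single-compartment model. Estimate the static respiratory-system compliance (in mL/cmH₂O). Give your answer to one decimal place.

51.1

Flow: 42 L/min ÷ 60 = 0.7 L/s.
Equation of motion (constant flow): PIP = Vt/C + R·V̇ + PEEP.
Vt/C = PIP − R·V̇ − PEEP = 28.7 − 11.0×0.7 − 12 = 28.7 − 7.7 − 12 = 9.0 cmH2O.
C = Vt / 9.0 = 460 / 9.0 = 51.111 mL/cmH2O.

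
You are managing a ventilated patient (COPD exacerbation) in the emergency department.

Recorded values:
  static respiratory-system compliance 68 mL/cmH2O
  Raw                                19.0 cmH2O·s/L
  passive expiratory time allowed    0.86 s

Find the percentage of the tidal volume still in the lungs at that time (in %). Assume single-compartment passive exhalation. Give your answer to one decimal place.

51.4

τ = R × C = 19.0 × 68 mL/cmH2O = 19.0 × 0.068 L/cmH2O = 1.292 s.
Passive exhalation: V(t)/V₀ = e^(−t/τ) = e^(−0.86/1.292) = 0.5139.
Fraction remaining = 0.5139 → 51.39%.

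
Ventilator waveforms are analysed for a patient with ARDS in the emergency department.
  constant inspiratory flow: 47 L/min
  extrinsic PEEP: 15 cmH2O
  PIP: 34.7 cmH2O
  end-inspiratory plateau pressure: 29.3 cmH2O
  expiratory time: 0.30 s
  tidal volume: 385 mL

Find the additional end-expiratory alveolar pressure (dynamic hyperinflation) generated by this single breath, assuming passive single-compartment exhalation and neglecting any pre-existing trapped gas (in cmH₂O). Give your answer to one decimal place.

2.8

Flow: 47 L/min ÷ 60 = 0.7833 L/s.
R = (PIP − Pplat)/V̇ = (34.7 − 29.3) / 0.7833 = 5.4/0.7833 = 6.894 cmH2O·s/L.
C = Vt/(Pplat − PEEP) = 385.0 / (29.3 − 15) = 385.0/14.3 = 26.923 mL/cmH2O.
τ = R × C = 6.894 × 0.02692 L/cmH2O = 0.1856 s.
Fraction remaining = e^(−Te/τ) = e^(−0.30/0.1856) = 0.1986; trapped volume = 385.0 × 0.1986 = 76.461 mL.
Additional alveolar pressure from trapping ≈ V_trapped / C = 76.461 / 26.923 = 2.84 cmH2O.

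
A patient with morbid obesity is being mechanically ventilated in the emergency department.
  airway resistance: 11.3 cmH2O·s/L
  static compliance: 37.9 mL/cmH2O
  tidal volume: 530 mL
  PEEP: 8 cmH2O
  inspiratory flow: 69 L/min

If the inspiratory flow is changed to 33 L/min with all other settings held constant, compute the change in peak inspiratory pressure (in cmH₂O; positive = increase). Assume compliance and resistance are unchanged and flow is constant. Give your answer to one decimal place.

Flow: 69 L/min ÷ 60 = 1.15 L/s.
New flow: 33 L/min ÷ 60 = 0.55 L/s.
PIP = Vt/C + R·V̇ + PEEP (constant-flow equation of motion).
Only the resistive term changes: ΔPIP = R × ΔV̇ = 11.3 × (0.55 − 1.15) = 11.3 × -0.6 = -6.78 cmH2O.

-6.8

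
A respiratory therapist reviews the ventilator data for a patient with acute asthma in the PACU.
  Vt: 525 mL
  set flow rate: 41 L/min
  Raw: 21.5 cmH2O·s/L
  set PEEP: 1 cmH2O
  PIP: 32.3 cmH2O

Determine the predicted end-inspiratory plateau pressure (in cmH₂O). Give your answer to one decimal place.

17.6

Flow: 41 L/min ÷ 60 = 0.6833 L/s.
Pplat = PIP − Raw × flow = 32.3 − 21.5 × 0.6833 = 32.3 − 14.691 = 17.609 cmH2O.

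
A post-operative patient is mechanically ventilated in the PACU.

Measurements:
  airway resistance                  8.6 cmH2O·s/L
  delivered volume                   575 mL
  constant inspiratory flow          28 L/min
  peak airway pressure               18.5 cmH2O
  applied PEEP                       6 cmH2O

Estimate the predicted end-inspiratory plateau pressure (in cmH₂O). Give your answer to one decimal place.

14.5

Flow: 28 L/min ÷ 60 = 0.4667 L/s.
Pplat = PIP − Raw × flow = 18.5 − 8.6 × 0.4667 = 18.5 − 4.014 = 14.486 cmH2O.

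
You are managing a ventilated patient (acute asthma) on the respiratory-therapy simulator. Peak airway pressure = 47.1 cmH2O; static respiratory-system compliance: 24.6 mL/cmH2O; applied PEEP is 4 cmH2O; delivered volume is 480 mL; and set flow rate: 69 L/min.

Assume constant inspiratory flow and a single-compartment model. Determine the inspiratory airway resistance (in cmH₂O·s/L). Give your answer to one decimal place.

Flow: 69 L/min ÷ 60 = 1.15 L/s.
Equation of motion (constant flow): PIP = Vt/C + R·V̇ + PEEP.
R·V̇ = PIP − Vt/C − PEEP = 47.1 − 480/24.6 − 4 = 47.1 − 19.512 − 4 = 23.588 cmH2O.
R = 23.588 / 1.15 = 20.511 cmH2O·s/L.

20.5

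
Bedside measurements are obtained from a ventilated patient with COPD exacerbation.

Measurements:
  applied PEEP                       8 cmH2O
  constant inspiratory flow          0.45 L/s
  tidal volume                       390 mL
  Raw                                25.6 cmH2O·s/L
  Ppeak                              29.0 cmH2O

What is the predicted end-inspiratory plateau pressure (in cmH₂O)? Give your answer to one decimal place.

Pplat = PIP − Raw × flow = 29.0 − 25.6 × 0.45 = 29.0 − 11.52 = 17.48 cmH2O.

17.5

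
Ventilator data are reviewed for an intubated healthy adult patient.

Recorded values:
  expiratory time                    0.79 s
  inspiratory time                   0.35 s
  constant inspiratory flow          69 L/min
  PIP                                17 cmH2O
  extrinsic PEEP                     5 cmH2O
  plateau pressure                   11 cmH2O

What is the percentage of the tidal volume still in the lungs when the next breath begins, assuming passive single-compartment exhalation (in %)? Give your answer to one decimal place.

10.5

Flow: 69 L/min ÷ 60 = 1.15 L/s.
Vt = flow × Ti = 1.15 L/s × 0.35 s × 1000 mL/L = 402.5 mL.
R = (PIP − Pplat)/V̇ = (17 − 11) / 1.15 = 6.0/1.15 = 5.217 cmH2O·s/L.
C = Vt/(Pplat − PEEP) = 402.5 / (11 − 5) = 402.5/6.0 = 67.083 mL/cmH2O.
τ = R × C = 5.217 × 0.06708 L/cmH2O = 0.35 s.
Fraction remaining at end-expiration = e^(−Te/τ) = e^(−0.79/0.35) = 0.1046 → 10.46%.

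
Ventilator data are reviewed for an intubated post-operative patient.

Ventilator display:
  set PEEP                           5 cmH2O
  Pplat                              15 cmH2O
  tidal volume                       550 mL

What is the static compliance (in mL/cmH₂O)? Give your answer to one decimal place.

Cstat = Vt / (Pplat − PEEP) = 550 / (15 − 5) = 550 / 10.0 = 55.0 mL/cmH2O.

55.0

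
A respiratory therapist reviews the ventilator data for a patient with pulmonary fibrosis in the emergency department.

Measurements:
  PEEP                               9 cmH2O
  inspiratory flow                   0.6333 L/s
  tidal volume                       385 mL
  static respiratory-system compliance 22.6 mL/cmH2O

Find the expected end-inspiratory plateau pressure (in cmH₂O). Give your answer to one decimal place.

26.0

Pplat = PEEP + Vt / Cstat = 9 + 385 / 22.6 = 9 + 17.035 = 26.035 cmH2O.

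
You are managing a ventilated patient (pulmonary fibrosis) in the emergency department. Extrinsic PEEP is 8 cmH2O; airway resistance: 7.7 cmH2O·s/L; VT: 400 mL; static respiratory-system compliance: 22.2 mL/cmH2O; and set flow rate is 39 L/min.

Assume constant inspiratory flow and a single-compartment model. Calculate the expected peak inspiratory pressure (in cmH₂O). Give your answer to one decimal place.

31.0

Flow: 39 L/min ÷ 60 = 0.65 L/s.
Equation of motion (constant flow): PIP = Vt/C + R·V̇ + PEEP.
PIP = 400/22.2 + 7.7×0.65 + 8 = 18.018 + 5.005 + 8 = 31.023 cmH2O.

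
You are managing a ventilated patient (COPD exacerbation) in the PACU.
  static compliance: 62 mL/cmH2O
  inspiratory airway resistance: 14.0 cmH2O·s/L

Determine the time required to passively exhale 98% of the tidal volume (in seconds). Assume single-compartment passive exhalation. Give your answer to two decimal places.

3.40

τ = R × C = 14.0 × 62 mL/cmH2O = 14.0 × 0.062 L/cmH2O = 0.868 s.
Exhaled fraction f = 1 − e^(−t/τ) → t = −τ·ln(1 − f) = −0.868·ln(0.02) = 3.396 s.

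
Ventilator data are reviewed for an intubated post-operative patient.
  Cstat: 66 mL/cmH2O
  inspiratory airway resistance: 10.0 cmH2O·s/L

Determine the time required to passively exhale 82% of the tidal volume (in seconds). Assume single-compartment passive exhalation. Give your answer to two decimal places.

1.13

τ = R × C = 10.0 × 66 mL/cmH2O = 10.0 × 0.066 L/cmH2O = 0.66 s.
Exhaled fraction f = 1 − e^(−t/τ) → t = −τ·ln(1 − f) = −0.66·ln(0.18) = 1.132 s.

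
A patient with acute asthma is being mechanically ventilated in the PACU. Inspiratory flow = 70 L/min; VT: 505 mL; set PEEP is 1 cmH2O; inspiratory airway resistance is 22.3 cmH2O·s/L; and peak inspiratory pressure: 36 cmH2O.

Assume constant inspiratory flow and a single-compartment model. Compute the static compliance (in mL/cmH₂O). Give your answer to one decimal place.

Flow: 70 L/min ÷ 60 = 1.1667 L/s.
Equation of motion (constant flow): PIP = Vt/C + R·V̇ + PEEP.
Vt/C = PIP − R·V̇ − PEEP = 36 − 22.3×1.1667 − 1 = 36 − 26.017 − 1 = 8.983 cmH2O.
C = Vt / 8.983 = 505 / 8.983 = 56.217 mL/cmH2O.

56.2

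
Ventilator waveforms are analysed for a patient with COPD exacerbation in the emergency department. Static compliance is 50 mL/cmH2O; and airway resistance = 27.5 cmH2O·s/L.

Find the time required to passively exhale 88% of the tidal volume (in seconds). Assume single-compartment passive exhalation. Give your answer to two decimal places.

2.92

τ = R × C = 27.5 × 50 mL/cmH2O = 27.5 × 0.050 L/cmH2O = 1.375 s.
Exhaled fraction f = 1 − e^(−t/τ) → t = −τ·ln(1 − f) = −1.375·ln(0.12) = 2.915 s.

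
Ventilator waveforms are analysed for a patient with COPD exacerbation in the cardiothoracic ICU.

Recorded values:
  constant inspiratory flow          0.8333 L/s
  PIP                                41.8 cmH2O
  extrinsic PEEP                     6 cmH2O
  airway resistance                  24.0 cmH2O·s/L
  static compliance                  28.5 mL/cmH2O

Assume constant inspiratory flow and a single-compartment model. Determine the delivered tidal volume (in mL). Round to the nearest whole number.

Equation of motion (constant flow): PIP = Vt/C + R·V̇ + PEEP.
Vt/C = PIP − R·V̇ − PEEP = 41.8 − 19.999 − 6 = 15.801 cmH2O.
Vt = C × 15.801 = 28.5 × 15.801 = 450.33 mL.

450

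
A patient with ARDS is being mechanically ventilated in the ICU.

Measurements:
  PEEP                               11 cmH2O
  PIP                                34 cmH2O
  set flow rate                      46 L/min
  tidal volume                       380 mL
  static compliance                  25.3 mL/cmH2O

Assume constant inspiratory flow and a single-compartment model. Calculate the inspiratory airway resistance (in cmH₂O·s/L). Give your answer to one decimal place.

Flow: 46 L/min ÷ 60 = 0.7667 L/s.
Equation of motion (constant flow): PIP = Vt/C + R·V̇ + PEEP.
R·V̇ = PIP − Vt/C − PEEP = 34 − 380/25.3 − 11 = 34 − 15.02 − 11 = 7.98 cmH2O.
R = 7.98 / 0.7667 = 10.408 cmH2O·s/L.

10.4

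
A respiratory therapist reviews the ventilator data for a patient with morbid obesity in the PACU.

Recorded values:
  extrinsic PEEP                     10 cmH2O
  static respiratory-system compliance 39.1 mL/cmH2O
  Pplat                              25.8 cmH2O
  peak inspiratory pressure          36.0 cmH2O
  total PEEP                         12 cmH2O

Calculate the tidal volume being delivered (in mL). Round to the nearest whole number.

End-expiratory occlusion gives total PEEP = 12 cmH2O (intrinsic PEEP = 12 − 10 = 2). Use total PEEP for the elastic gradient.
Vt = Cstat × (Pplat − PEEPtotal) = 39.1 × (25.8 − 12) = 39.1 × 13.8 = 539.58 mL.

540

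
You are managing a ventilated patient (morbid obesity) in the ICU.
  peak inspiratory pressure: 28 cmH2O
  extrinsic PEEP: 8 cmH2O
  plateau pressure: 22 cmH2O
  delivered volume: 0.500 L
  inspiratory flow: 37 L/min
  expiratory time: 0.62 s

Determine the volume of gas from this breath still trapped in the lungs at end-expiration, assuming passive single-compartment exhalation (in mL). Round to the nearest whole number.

84

Flow: 37 L/min ÷ 60 = 0.6167 L/s.
R = (PIP − Pplat)/V̇ = (28 − 22) / 0.6167 = 6.0/0.6167 = 9.729 cmH2O·s/L.
C = Vt/(Pplat − PEEP) = 500.0 / (22 − 8) = 500.0/14.0 = 35.714 mL/cmH2O.
τ = R × C = 9.729 × 0.03571 L/cmH2O = 0.3474 s.
Fraction remaining = e^(−Te/τ) = e^(−0.62/0.3474) = 0.1678.
Trapped volume = 500.0 × 0.1678 = 83.9 mL.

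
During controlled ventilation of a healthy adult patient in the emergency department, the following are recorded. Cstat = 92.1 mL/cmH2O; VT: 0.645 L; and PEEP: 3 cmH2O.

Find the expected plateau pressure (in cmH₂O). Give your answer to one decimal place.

Pplat = PEEP + Vt / Cstat = 3 + 645 / 92.1 = 3 + 7.003 = 10.003 cmH2O.

10.0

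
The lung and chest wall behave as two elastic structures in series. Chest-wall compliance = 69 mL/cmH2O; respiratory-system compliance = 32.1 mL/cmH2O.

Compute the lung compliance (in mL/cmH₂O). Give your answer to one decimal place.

60.0

1/CL = 1/Crs − 1/Ccw.
1/CL = 1/32.1 − 1/69 = 0.01666.
CL = 60.024 mL/cmH2O.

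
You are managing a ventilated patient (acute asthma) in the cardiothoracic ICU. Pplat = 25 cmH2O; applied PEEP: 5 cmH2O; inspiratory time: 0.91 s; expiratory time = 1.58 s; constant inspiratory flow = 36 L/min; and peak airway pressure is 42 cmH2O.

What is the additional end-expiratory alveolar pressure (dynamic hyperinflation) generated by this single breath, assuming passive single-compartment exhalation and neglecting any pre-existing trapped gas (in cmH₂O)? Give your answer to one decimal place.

Flow: 36 L/min ÷ 60 = 0.6 L/s.
Vt = flow × Ti = 0.6 L/s × 0.91 s × 1000 mL/L = 546.0 mL.
R = (PIP − Pplat)/V̇ = (42 − 25) / 0.6 = 17.0/0.6 = 28.333 cmH2O·s/L.
C = Vt/(Pplat − PEEP) = 546.0 / (25 − 5) = 546.0/20.0 = 27.3 mL/cmH2O.
τ = R × C = 28.333 × 0.0273 L/cmH2O = 0.7735 s.
Fraction remaining = e^(−Te/τ) = e^(−1.58/0.7735) = 0.1297; trapped volume = 546.0 × 0.1297 = 70.816 mL.
Additional alveolar pressure from trapping ≈ V_trapped / C = 70.816 / 27.3 = 2.594 cmH2O.

2.6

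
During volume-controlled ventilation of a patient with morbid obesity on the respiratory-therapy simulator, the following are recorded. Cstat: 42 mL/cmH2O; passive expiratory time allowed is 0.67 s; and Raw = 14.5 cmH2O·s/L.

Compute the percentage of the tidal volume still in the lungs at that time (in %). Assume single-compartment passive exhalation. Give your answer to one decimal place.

33.3

τ = R × C = 14.5 × 42 mL/cmH2O = 14.5 × 0.042 L/cmH2O = 0.609 s.
Passive exhalation: V(t)/V₀ = e^(−t/τ) = e^(−0.67/0.609) = 0.3328.
Fraction remaining = 0.3328 → 33.28%.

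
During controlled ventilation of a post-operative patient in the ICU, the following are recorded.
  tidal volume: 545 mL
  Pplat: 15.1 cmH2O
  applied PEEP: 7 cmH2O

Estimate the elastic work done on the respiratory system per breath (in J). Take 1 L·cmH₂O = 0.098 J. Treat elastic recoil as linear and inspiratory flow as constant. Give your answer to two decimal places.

Elastic work ≈ ½ × (Pplat − PEEP) × Vt = 0.5 × (15.1 − 7) × 0.545 L = 0.5 × 8.1 × 0.545 = 2.207 L·cmH2O.
× 0.098 J/(L·cmH2O) → 0.2163 J.

0.22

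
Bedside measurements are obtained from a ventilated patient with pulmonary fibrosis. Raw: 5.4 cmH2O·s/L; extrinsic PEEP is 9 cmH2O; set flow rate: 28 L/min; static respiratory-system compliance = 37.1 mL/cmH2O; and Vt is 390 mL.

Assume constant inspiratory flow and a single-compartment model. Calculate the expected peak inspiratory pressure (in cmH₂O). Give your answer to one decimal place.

Flow: 28 L/min ÷ 60 = 0.4667 L/s.
Equation of motion (constant flow): PIP = Vt/C + R·V̇ + PEEP.
PIP = 390/37.1 + 5.4×0.4667 + 9 = 10.512 + 2.52 + 9 = 22.032 cmH2O.

22.0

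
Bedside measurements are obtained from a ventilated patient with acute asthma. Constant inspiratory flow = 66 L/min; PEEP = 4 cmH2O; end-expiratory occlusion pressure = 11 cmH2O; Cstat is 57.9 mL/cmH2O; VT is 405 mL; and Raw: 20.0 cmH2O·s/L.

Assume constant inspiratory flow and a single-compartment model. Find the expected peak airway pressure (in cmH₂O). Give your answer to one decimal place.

40.0

Flow: 66 L/min ÷ 60 = 1.1 L/s.
Total PEEP = 11 cmH2O (set 4 + intrinsic 7); this is the baseline alveolar pressure.
Equation of motion (constant flow): PIP = Vt/C + R·V̇ + PEEP.
PIP = 405/57.9 + 20.0×1.1 + 11 = 6.995 + 22.0 + 11 = 39.995 cmH2O.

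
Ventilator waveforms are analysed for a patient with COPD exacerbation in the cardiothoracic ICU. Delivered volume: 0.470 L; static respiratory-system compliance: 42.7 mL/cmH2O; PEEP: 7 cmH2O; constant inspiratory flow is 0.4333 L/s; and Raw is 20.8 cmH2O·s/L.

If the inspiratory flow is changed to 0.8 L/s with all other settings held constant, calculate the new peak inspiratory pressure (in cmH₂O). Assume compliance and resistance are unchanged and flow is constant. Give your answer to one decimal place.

34.6

PIP = Vt/C + R·V̇ + PEEP (constant-flow equation of motion).
Only the resistive term changes: ΔPIP = R × ΔV̇ = 20.8 × (0.8 − 0.4333) = 20.8 × 0.3667 = 7.627 cmH2O.
Original PIP = 470/42.7 + 20.8×0.4333 + 7 = 27.02 cmH2O; new PIP = 27.02 + (7.627) = 34.647 cmH2O.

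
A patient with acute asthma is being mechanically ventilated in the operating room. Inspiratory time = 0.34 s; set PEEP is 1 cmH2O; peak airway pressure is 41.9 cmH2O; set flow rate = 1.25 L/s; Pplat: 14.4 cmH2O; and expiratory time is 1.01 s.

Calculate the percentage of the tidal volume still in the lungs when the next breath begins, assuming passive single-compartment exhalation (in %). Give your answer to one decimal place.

23.5

Vt = flow × Ti = 1.25 L/s × 0.34 s × 1000 mL/L = 425.0 mL.
R = (PIP − Pplat)/V̇ = (41.9 − 14.4) / 1.25 = 27.5/1.25 = 22.0 cmH2O·s/L.
C = Vt/(Pplat − PEEP) = 425.0 / (14.4 − 1) = 425.0/13.4 = 31.716 mL/cmH2O.
τ = R × C = 22.0 × 0.03172 L/cmH2O = 0.6978 s.
Fraction remaining at end-expiration = e^(−Te/τ) = e^(−1.01/0.6978) = 0.2352 → 23.52%.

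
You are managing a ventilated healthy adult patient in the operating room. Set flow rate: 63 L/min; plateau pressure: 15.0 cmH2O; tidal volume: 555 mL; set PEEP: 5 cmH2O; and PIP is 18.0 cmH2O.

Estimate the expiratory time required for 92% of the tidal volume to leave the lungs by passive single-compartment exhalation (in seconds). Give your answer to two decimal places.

Flow: 63 L/min ÷ 60 = 1.05 L/s.
R = (PIP − Pplat)/V̇ = (18.0 − 15.0) / 1.05 = 3.0/1.05 = 2.857 cmH2O·s/L.
C = Vt/(Pplat − PEEP) = 555.0 / (15.0 − 5) = 555.0/10.0 = 55.5 mL/cmH2O.
τ = R × C = 2.857 × 0.0555 L/cmH2O = 0.1586 s.
t = −τ·ln(1 − 0.92) = −0.1586·ln(0.08) = 0.4006 s.

0.40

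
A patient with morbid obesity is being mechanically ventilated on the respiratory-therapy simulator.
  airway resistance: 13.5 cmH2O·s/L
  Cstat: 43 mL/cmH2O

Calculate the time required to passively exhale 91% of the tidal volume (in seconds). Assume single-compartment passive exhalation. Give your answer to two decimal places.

1.40

τ = R × C = 13.5 × 43 mL/cmH2O = 13.5 × 0.043 L/cmH2O = 0.5805 s.
Exhaled fraction f = 1 − e^(−t/τ) → t = −τ·ln(1 − f) = −0.5805·ln(0.09) = 1.398 s.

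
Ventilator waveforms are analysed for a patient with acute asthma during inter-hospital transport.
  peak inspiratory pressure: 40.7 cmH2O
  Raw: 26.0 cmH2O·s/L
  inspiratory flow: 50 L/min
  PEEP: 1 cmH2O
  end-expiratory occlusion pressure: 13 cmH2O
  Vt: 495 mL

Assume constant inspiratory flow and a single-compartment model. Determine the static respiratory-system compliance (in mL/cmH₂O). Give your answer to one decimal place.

Flow: 50 L/min ÷ 60 = 0.8333 L/s.
Total PEEP = 13 cmH2O (set 1 + intrinsic 12); this is the baseline alveolar pressure.
Equation of motion (constant flow): PIP = Vt/C + R·V̇ + PEEP.
Vt/C = PIP − R·V̇ − PEEP = 40.7 − 26.0×0.8333 − 13 = 40.7 − 21.666 − 13 = 6.034 cmH2O.
C = Vt / 6.034 = 495 / 6.034 = 82.035 mL/cmH2O.

82.0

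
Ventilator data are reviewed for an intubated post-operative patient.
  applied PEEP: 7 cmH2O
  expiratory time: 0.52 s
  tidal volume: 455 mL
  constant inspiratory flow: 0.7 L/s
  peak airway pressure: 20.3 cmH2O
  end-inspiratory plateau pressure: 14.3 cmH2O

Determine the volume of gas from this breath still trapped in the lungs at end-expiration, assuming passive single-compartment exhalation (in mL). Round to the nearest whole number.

172

R = (PIP − Pplat)/V̇ = (20.3 − 14.3) / 0.7 = 6.0/0.7 = 8.571 cmH2O·s/L.
C = Vt/(Pplat − PEEP) = 455.0 / (14.3 − 7) = 455.0/7.3 = 62.329 mL/cmH2O.
τ = R × C = 8.571 × 0.06233 L/cmH2O = 0.5342 s.
Fraction remaining = e^(−Te/τ) = e^(−0.52/0.5342) = 0.3778.
Trapped volume = 455.0 × 0.3778 = 171.9 mL.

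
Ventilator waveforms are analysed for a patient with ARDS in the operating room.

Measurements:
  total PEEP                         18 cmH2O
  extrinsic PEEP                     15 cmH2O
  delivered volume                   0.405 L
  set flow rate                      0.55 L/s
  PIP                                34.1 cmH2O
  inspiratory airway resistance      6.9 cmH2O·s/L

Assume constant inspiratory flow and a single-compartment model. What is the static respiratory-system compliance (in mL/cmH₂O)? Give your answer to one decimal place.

Total PEEP = 18 cmH2O (set 15 + intrinsic 3); this is the baseline alveolar pressure.
Equation of motion (constant flow): PIP = Vt/C + R·V̇ + PEEP.
Vt/C = PIP − R·V̇ − PEEP = 34.1 − 6.9×0.55 − 18 = 34.1 − 3.795 − 18 = 12.305 cmH2O.
C = Vt / 12.305 = 405 / 12.305 = 32.913 mL/cmH2O.

32.9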